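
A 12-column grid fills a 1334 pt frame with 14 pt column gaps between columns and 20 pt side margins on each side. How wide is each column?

95 pt

Inside the margins: 1334 − 40 = 1294 pt.
12 columns + 11 column gaps: 12c + 11·14 = 1294.
12c = 1294 − 154 = 1140, so c = 95 pt.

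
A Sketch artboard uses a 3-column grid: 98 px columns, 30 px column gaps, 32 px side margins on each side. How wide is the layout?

418 px

Adding margins, columns and gutters: 64 + 294 + 60 = 418 px.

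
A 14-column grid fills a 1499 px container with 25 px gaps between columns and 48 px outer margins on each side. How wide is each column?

77 px

Subtract both margins: 1499 − 2·48 = 1403 px.
14c + 13·25 = 1403 → 14c = 1078 → c = 77 px.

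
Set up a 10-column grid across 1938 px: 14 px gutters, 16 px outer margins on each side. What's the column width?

Take off 32 px of margins, leaving 1906 px.
1906 − 9·14 = 1780; ÷10 gives c = 178 px.

178 px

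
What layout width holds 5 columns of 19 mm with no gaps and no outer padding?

Summing: 95 = 95 mm.

95 mm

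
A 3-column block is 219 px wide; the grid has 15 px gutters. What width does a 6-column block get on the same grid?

Subtracting 2 gutters of 15 leaves 189 for 3 columns, so c = 63 px.
6-column span = 6·63 + 5·15 = 453 px.

453 px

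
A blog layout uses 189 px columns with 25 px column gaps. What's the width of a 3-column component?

617 px

Span of 3: 3·189 + 2·25 = 567 + 50 = 617 px.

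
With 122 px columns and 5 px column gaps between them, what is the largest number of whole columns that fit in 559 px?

k columns need k·122 + (k−1)·5 = k·127 − 5.
k·127 − 5 ≤ 559 → k ≤ 564 / 127 ≈ 4.44, so k = 4.

4 columns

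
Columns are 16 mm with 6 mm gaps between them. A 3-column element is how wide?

Span of 3: 3·16 + 2·6 = 48 + 12 = 60 mm.

60 mm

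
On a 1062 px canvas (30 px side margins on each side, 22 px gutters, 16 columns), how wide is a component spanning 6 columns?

Subtract both margins: 1062 − 2·30 = 1002 px.
16 columns + 15 gutters: 16c + 15·22 = 1002.
16c = 1002 − 330 = 672, so c = 42 px.
6 columns plus 5 gutters: 252 + 110 = 362 px.

362 px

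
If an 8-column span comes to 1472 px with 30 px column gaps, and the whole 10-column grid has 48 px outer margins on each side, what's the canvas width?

1943.5 px

1472 − 7·30 = 1262; ÷8 gives c = 157.75 px.
Adding margins, columns and gutters: 96 + 1577.5 + 270 = 1943.5 px.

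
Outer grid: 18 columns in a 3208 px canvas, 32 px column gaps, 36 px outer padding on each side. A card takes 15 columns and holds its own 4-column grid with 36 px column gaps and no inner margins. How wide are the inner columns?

625 px

Subtract both margins: 3208 − 2·36 = 3136 px.
3136 − 17·32 = 2592; ÷18 gives c = 144 px.
15-column span = 15·144 + 14·32 = 2608 px.
2608 − 3·36 = 2500; ÷4 gives d = 625 px.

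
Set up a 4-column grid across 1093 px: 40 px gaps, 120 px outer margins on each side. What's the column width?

183.25 px

Subtract both margins: 1093 − 2·120 = 853 px.
4 columns + 3 gaps: 4c + 3·40 = 853.
4c = 853 − 120 = 733, so c = 183.25 px.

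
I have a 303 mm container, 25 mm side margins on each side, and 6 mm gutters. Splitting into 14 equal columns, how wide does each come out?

Take off 50 mm of margins, leaving 253 mm.
14c + 13·6 = 253 → 14c = 175 → c = 12.5 mm.

12.5 mm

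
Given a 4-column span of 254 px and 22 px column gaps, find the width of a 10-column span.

668 px

Subtracting 3 column gaps of 22 leaves 188 for 4 columns, so c = 47 px.
10-column span = 10·47 + 9·22 = 668 px.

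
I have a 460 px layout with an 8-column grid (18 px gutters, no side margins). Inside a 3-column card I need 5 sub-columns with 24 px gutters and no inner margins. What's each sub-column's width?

8c + 7·18 = 460 → 8c = 334 → c = 41.75 px.
3 columns plus 2 gutters: 125.25 + 36 = 161.25 px.
161.25 − 4·24 = 65.25; ÷5 gives d = 13.05 px.

13.05 px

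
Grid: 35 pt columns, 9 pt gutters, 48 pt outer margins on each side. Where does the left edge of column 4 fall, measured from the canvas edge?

Each column+gutter stride is 44 pt; 3 of them past the 48 pt margin is 48 + 132 = 180 pt.

180 pt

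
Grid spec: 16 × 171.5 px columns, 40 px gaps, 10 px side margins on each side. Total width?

3364 px

Adding margins, columns and gutters: 20 + 2744 + 600 = 3364 px.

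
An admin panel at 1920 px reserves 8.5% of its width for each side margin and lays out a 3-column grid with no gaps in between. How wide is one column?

531.2 px

Each margin = 8.5% of 1920 = 163.2 px; content = 1920 − 2·163.2 = 1593.6 px.
With no gaps, each column is 1593.6/3 = 531.2 px.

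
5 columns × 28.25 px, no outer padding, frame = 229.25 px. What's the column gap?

5·28.25 + 4g = 229.25 → 4g = 88 → g = 22 px.

22 px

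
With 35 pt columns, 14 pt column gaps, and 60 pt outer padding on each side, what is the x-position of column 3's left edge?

Before column 3: the margin + 2 columns + 2 column gaps.
Offset = 60 + 2·(35 + 14) = 60 + 98 = 158 pt.

158 pt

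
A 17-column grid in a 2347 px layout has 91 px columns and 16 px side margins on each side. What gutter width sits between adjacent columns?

Subtract both margins: 2347 − 2·16 = 2315 px.
17 columns take 17·91 = 1547 px; remaining 768 splits into 16 gutters.
g = 768 / 16 = 48 px.

48 px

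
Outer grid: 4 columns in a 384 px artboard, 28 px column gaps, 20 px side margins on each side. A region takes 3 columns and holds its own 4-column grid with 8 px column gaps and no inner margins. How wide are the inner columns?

56.75 px

Outer content = 384 − 2·20 = 344 px.
344 − 3·28 = 260; ÷4 gives c = 65 px.
3-column span = 3·65 + 2·28 = 251 px.
4 columns + 3 column gaps: 4d + 3·8 = 251.
4d = 251 − 24 = 227, so d = 56.75 px.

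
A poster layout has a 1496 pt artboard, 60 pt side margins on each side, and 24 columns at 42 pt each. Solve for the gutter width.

16 pt

Subtract both margins: 1496 − 2·60 = 1376 pt.
24·42 + 23g = 1376 → 23g = 368 → g = 16 pt.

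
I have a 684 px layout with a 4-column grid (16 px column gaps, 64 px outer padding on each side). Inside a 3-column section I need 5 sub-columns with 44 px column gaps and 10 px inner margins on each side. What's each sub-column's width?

Take off 128 px of margins, leaving 556 px.
556 − 3·16 = 508; ÷4 gives c = 127 px.
3 columns plus 2 column gaps: 381 + 32 = 413 px.
Inner content = 413 − 2·10 = 393 px.
Subtracting 4 column gaps of 44 leaves 217 for 5 columns, so d = 43.4 px.

43.4 px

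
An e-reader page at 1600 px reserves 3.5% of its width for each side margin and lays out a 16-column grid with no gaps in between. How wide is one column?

Margins: 3.5% × 1600 = 56 px each, so content = 1600 − 112 = 1488 px.
16c = 1488 → c = 93 px.

93 px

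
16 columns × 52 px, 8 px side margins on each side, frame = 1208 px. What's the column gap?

24 px

Inside the margins: 1208 − 16 = 1192 px.
16·52 + 15g = 1192 → 15g = 360 → g = 24 px.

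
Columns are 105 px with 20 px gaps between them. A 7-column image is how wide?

7 columns plus 6 gaps: 735 + 120 = 855 px.

855 px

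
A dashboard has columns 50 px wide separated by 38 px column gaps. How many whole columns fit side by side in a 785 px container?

k columns need k·50 + (k−1)·38 = k·88 − 38.
k·88 − 38 ≤ 785 → k ≤ 823 / 88 ≈ 9.35, so k = 9.

9 columns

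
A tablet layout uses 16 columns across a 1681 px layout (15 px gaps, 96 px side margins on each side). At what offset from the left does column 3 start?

284 px

Content = 1681 − 2·96 = 1489 px.
Subtracting 15 gaps of 15 leaves 1264 for 16 columns, so c = 79 px.
Each column+gutter stride is 94 px; 2 of them past the 96 px margin is 96 + 188 = 284 px.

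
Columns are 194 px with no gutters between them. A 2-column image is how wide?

With no gutters, 2 columns span 2·194 = 388 px.

388 px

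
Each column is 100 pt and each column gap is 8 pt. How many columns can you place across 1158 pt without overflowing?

Each extra column adds 100 + 8 = 108 pt.
(1158 + 8) / 108 = 10.80, so 10 columns fit.

10 columns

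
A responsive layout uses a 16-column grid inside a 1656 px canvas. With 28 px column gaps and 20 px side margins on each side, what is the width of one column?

Subtract both margins: 1656 − 2·20 = 1616 px.
Subtracting 15 column gaps of 28 leaves 1196 for 16 columns, so c = 74.75 px.

74.75 px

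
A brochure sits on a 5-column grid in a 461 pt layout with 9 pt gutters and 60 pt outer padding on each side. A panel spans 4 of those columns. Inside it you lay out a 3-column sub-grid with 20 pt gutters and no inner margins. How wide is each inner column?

Inside the margins: 461 − 120 = 341 pt.
Subtracting 4 gutters of 9 leaves 305 for 5 columns, so c = 61 pt.
Span of 4: 4·61 + 3·9 = 244 + 27 = 271 pt.
Subtracting 2 gutters of 20 leaves 231 for 3 columns, so d = 77 pt.

77 pt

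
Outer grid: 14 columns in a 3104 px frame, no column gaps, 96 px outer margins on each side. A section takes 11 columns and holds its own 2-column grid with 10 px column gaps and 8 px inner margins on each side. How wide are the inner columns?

Inside the margins: 3104 − 192 = 2912 px.
2912 / 14 = 208 px per column.
11-column span = 11·208 = 2288 px.
Inner content = 2288 − 2·8 = 2272 px.
2272 − 1·10 = 2262; ÷2 gives d = 1131 px.

1131 px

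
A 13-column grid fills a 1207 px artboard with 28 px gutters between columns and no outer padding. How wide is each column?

67 px

13c + 12·28 = 1207 → 13c = 871 → c = 67 px.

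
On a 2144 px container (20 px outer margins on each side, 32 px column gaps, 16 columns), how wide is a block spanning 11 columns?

Content width = 2144 − 2·20 = 2104 px.
16 columns + 15 column gaps: 16c + 15·32 = 2104.
16c = 2104 − 480 = 1624, so c = 101.5 px.
11 columns plus 10 column gaps: 1116.5 + 320 = 1436.5 px.

1436.5 px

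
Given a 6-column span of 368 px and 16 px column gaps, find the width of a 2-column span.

112 px

368 − 5·16 = 288; ÷6 gives c = 48 px.
Span of 2: 2·48 + 1·16 = 96 + 16 = 112 px.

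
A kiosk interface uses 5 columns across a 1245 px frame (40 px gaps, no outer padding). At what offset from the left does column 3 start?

514 px

Subtracting 4 gaps of 40 leaves 1085 for 5 columns, so c = 217 px.
Each column+gutter stride is 257 px; with no margin, 2 of them is 514 px.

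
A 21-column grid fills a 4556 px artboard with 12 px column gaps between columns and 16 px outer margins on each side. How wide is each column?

Content width = 4556 − 2·16 = 4524 px.
4524 − 20·12 = 4284; ÷21 gives c = 204 px.

204 px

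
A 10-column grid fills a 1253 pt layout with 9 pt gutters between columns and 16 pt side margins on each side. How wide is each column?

114 pt

Subtract both margins: 1253 − 2·16 = 1221 pt.
1221 − 9·9 = 1140; ÷10 gives c = 114 pt.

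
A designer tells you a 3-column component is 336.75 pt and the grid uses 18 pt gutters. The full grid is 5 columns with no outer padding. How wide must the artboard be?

336.75 − 2·18 = 300.75; ÷3 gives c = 100.25 pt.
Total width: 5·100.25 + 4·18 = 573.25 pt.

573.25 pt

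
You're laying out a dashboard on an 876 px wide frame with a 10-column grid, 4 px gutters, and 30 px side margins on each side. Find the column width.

78 px

Subtract both margins: 876 − 2·30 = 816 px.
Subtracting 9 gutters of 4 leaves 780 for 10 columns, so c = 78 px.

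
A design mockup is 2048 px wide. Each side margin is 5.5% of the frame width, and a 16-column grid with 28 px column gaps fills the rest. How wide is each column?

87.67 px

2048 × (1 − 2·5.5%) = 2048 × 89% = 1822.72 px for the columns.
Subtracting 15 column gaps of 28 leaves 1402.72 for 16 columns, so c = 87.67 px.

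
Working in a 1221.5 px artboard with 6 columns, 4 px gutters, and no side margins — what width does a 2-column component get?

404.5 px

6 columns + 5 gutters: 6c + 5·4 = 1221.5.
6c = 1221.5 − 20 = 1201.5, so c = 200.25 px.
Span of 2: 2·200.25 + 1·4 = 400.5 + 4 = 404.5 px.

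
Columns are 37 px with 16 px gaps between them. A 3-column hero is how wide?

143 px

3-column span = 3·37 + 2·16 = 143 px.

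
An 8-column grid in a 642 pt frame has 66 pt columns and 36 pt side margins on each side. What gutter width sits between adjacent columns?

6 pt

Take off 72 pt of margins, leaving 570 pt.
8 columns take 8·66 = 528 pt; remaining 42 splits into 7 gutters.
g = 42 / 7 = 6 pt.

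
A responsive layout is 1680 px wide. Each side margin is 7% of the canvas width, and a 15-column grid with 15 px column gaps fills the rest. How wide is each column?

82.32 px

Margins: 7% × 1680 = 117.6 px each, so content = 1680 − 235.2 = 1444.8 px.
15 columns + 14 column gaps: 15c + 14·15 = 1444.8.
15c = 1444.8 − 210 = 1234.8, so c = 82.32 px.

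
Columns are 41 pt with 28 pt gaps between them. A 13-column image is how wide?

13 columns plus 12 gaps: 533 + 336 = 869 pt.

869 pt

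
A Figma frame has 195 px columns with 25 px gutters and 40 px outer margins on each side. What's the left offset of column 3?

480 px

Before column 3: the margin + 2 columns + 2 gutters.
Offset = 40 + 2·(195 + 25) = 40 + 440 = 480 px.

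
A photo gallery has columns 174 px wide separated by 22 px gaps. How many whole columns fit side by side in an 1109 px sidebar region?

Each extra column adds 174 + 22 = 196 px.
(1109 + 22) / 196 = 5.77, so 5 columns fit.

5 columns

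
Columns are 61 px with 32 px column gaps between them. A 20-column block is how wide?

1828 px

20 columns plus 19 column gaps: 1220 + 608 = 1828 px.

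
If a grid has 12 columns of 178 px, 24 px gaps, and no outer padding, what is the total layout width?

Layout = 12·178 + 11·24 = 2136 + 264 = 2400 px.

2400 px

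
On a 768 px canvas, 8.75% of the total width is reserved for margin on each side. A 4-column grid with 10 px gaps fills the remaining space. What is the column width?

150.9 px

768 × (1 − 2·8.75%) = 768 × 82.5% = 633.6 px for the columns.
Subtracting 3 gaps of 10 leaves 603.6 for 4 columns, so c = 150.9 px.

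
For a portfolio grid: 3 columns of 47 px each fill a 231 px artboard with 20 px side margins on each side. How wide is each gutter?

Subtract both margins: 231 − 2·20 = 191 px.
3·47 + 2g = 191 → 2g = 50 → g = 25 px.

25 px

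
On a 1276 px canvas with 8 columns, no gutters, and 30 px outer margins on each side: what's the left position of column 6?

Subtract both margins: 1276 − 2·30 = 1216 px.
With no gutters, each column is 1216/8 = 152 px.
Column 6 starts at margin + 5·(column + gutter) = 30 + 5·152 = 790 px.

790 px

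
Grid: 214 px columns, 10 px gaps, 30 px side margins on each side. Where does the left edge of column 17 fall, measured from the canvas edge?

3614 px

Before column 17: the margin + 16 columns + 16 gaps.
Offset = 30 + 16·(214 + 10) = 30 + 3584 = 3614 px.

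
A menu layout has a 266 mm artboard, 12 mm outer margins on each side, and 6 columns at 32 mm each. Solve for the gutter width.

10 mm

Inside the margins: 266 − 24 = 242 mm.
6·32 + 5g = 242 → 5g = 50 → g = 10 mm.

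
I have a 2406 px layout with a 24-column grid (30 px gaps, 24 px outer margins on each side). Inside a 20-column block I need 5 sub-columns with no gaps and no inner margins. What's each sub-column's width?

Take off 48 px of margins, leaving 2358 px.
24 columns + 23 gaps: 24c + 23·30 = 2358.
24c = 2358 − 690 = 1668, so c = 69.5 px.
Span of 20: 20·69.5 + 19·30 = 1390 + 570 = 1960 px.
With no gaps, each column is 1960/5 = 392 px.

392 px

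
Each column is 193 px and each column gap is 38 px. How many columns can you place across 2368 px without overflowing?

10 columns

k columns need k·193 + (k−1)·38 = k·231 − 38.
k·231 − 38 ≤ 2368 → k ≤ 2406 / 231 ≈ 10.42, so k = 10.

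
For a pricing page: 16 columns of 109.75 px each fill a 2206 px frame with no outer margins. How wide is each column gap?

30 px

16 columns take 16·109.75 = 1756 px; remaining 450 splits into 15 column gaps.
g = 450 / 15 = 30 px.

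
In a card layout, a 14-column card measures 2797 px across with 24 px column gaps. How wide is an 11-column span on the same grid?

2192.5 px

Subtracting 13 column gaps of 24 leaves 2485 for 14 columns, so c = 177.5 px.
11-column span = 11·177.5 + 10·24 = 2192.5 px.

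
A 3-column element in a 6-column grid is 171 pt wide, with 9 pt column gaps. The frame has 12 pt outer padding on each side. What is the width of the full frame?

171 − 2·9 = 153; ÷3 gives c = 51 pt.
Adding margins, columns and gutters: 24 + 306 + 45 = 375 pt.

375 pt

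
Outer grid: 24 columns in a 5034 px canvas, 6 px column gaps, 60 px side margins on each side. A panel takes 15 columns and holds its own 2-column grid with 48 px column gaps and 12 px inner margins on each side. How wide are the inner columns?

Outer content = 5034 − 2·60 = 4914 px.
Subtracting 23 column gaps of 6 leaves 4776 for 24 columns, so c = 199 px.
15-column span = 15·199 + 14·6 = 3069 px.
Inner content = 3069 − 2·12 = 3045 px.
Subtracting 1 column gap of 48 leaves 2997 for 2 columns, so d = 1498.5 px.

1498.5 px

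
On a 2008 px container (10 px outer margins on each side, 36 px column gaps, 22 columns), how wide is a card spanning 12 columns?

1068 px

Take off 20 px of margins, leaving 1988 px.
Subtracting 21 column gaps of 36 leaves 1232 for 22 columns, so c = 56 px.
Span of 12: 12·56 + 11·36 = 672 + 396 = 1068 px.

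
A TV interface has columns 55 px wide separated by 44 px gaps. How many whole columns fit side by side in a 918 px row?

k columns need k·55 + (k−1)·44 = k·99 − 44.
k·99 − 44 ≤ 918 → k ≤ 962 / 99 ≈ 9.72, so k = 9.

9 columns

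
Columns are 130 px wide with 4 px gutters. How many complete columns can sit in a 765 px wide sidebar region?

5 columns

5 columns: 5·130 + 4·4 = 666 px ≤ 765.
6 columns: 800 px > 765. So 5.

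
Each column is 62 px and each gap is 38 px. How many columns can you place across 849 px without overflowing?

Each extra column adds 62 + 38 = 100 px.
(849 + 38) / 100 = 8.87, so 8 columns fit.

8 columns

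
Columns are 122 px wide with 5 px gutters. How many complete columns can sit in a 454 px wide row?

3 columns: 3·122 + 2·5 = 376 px ≤ 454.
4 columns: 503 px > 454. So 3.

3 columns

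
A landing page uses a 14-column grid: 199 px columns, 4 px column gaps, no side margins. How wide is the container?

2838 px

Total width: 14·199 + 13·4 = 2838 px.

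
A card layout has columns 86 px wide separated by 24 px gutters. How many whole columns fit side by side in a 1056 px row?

9 columns

9 columns: 9·86 + 8·24 = 966 px ≤ 1056.
10 columns: 1076 px > 1056. So 9.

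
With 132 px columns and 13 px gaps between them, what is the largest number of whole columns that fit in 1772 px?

12 columns

Each extra column adds 132 + 13 = 145 px.
(1772 + 13) / 145 = 12.31, so 12 columns fit.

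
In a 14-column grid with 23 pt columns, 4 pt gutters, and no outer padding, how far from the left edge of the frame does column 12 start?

Each column+gutter stride is 27 pt; with no margin, 11 of them is 297 pt.

297 pt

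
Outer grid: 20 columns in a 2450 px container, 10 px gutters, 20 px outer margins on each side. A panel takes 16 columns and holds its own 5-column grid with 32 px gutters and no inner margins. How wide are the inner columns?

Inside the margins: 2450 − 40 = 2410 px.
Subtracting 19 gutters of 10 leaves 2220 for 20 columns, so c = 111 px.
16-column span = 16·111 + 15·10 = 1926 px.
5d + 4·32 = 1926 → 5d = 1798 → d = 359.6 px.

359.6 px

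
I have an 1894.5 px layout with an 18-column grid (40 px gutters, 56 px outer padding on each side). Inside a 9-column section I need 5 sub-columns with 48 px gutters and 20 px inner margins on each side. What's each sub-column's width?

127.85 px

Subtract both margins: 1894.5 − 2·56 = 1782.5 px.
1782.5 − 17·40 = 1102.5; ÷18 gives c = 61.25 px.
9 columns plus 8 gutters: 551.25 + 320 = 871.25 px.
Inner content = 871.25 − 2·20 = 831.25 px.
5 columns + 4 gutters: 5d + 4·48 = 831.25.
5d = 831.25 − 192 = 639.25, so d = 127.85 px.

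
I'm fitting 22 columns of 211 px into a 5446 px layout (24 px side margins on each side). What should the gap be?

Content width = 5446 − 2·24 = 5398 px.
Columns use 4642 px, leaving 756 px across 21 gaps = 36 px each.

36 px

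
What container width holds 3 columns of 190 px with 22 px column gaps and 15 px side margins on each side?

Adding margins, columns and gutters: 30 + 570 + 44 = 644 px.

644 px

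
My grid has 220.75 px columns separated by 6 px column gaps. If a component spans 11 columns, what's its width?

2488.25 px

11 columns plus 10 column gaps: 2428.25 + 60 = 2488.25 px.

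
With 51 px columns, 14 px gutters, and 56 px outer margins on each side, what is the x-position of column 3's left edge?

Each column+gutter stride is 65 px; 2 of them past the 56 px margin is 56 + 130 = 186 px.

186 px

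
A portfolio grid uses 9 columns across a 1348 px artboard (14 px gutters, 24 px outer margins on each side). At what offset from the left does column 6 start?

754 px

Inside the margins: 1348 − 48 = 1300 px.
1300 − 8·14 = 1188; ÷9 gives c = 132 px.
Column 6 starts at margin + 5·(column + gutter) = 24 + 5·146 = 754 px.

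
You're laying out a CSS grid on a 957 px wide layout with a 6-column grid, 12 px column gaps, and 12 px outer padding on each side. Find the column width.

145.5 px

Inside the margins: 957 − 24 = 933 px.
6c + 5·12 = 933 → 6c = 873 → c = 145.5 px.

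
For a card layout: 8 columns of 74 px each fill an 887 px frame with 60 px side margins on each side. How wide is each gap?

Subtract both margins: 887 − 2·60 = 767 px.
Columns use 592 px, leaving 175 px across 7 gaps = 25 px each.

25 px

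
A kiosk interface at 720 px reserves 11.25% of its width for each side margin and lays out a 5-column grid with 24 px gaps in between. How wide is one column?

Margins: 11.25% × 720 = 81 px each, so content = 720 − 162 = 558 px.
5 columns + 4 gaps: 5c + 4·24 = 558.
5c = 558 − 96 = 462, so c = 92.4 px.

92.4 px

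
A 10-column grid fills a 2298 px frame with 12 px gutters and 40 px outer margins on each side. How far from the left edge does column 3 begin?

Inside the margins: 2298 − 80 = 2218 px.
2218 − 9·12 = 2110; ÷10 gives c = 211 px.
Before column 3: the margin + 2 columns + 2 gutters.
Offset = 40 + 2·(211 + 12) = 40 + 446 = 486 px.

486 px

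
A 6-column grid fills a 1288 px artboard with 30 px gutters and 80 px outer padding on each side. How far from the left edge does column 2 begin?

273 px

Inside the margins: 1288 − 160 = 1128 px.
Subtracting 5 gutters of 30 leaves 978 for 6 columns, so c = 163 px.
Before column 2: the margin + 1 column + 1 gutter.
Offset = 80 + 1·(163 + 30) = 80 + 193 = 273 px.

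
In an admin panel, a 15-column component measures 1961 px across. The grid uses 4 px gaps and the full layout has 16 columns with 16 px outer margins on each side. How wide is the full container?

15c + 14·4 = 1961 → 15c = 1905 → c = 127 px.
Total width: 2·16 + 16·127 + 15·4 = 2124 px.

2124 px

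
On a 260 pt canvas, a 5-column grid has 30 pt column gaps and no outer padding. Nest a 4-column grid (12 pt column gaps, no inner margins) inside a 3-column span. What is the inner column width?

27 pt

5 columns + 4 column gaps: 5c + 4·30 = 260.
5c = 260 − 120 = 140, so c = 28 pt.
Span of 3: 3·28 + 2·30 = 84 + 60 = 144 pt.
4 columns + 3 column gaps: 4d + 3·12 = 144.
4d = 144 − 36 = 108, so d = 27 pt.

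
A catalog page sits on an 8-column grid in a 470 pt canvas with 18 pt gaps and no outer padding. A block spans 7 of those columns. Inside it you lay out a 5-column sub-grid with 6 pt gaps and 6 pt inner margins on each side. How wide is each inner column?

8 columns + 7 gaps: 8c + 7·18 = 470.
8c = 470 − 126 = 344, so c = 43 pt.
7-column span = 7·43 + 6·18 = 409 pt.
Inner content = 409 − 2·6 = 397 pt.
5 columns + 4 gaps: 5d + 4·6 = 397.
5d = 397 − 24 = 373, so d = 74.6 pt.

74.6 pt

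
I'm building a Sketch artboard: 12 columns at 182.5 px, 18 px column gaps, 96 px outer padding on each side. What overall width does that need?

2580 px

Layout = 2·96 + 12·182.5 + 11·18 = 192 + 2190 + 198 = 2580 px.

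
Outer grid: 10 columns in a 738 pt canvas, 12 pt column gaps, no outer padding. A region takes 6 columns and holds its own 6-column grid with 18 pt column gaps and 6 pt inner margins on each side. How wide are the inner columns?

738 − 9·12 = 630; ÷10 gives c = 63 pt.
Span of 6: 6·63 + 5·12 = 378 + 60 = 438 pt.
Inner content = 438 − 2·6 = 426 pt.
6 columns + 5 column gaps: 6d + 5·18 = 426.
6d = 426 − 90 = 336, so d = 56 pt.

56 pt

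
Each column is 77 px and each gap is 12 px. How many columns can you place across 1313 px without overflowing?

14 columns

14 columns: 14·77 + 13·12 = 1234 px ≤ 1313.
15 columns: 1323 px > 1313. So 14.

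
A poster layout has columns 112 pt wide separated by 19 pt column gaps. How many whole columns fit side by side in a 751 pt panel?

k columns need k·112 + (k−1)·19 = k·131 − 19.
k·131 − 19 ≤ 751 → k ≤ 770 / 131 ≈ 5.88, so k = 5.

5 columns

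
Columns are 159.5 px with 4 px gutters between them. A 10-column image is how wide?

1631 px

Span of 10: 10·159.5 + 9·4 = 1595 + 36 = 1631 px.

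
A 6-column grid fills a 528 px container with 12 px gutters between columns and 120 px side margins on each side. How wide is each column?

38 px

Content width = 528 − 2·120 = 288 px.
288 − 5·12 = 228; ÷6 gives c = 38 px.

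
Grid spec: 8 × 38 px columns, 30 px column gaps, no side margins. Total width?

514 px

Canvas = 8·38 + 7·30 = 304 + 210 = 514 px.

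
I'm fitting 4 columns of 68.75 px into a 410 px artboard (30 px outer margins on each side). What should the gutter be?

Take off 60 px of margins, leaving 350 px.
4 columns take 4·68.75 = 275 px; remaining 75 splits into 3 gutters.
g = 75 / 3 = 25 px.

25 px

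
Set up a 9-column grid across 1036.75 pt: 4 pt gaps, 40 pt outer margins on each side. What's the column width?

102.75 pt

Content width = 1036.75 − 2·40 = 956.75 pt.
9c + 8·4 = 956.75 → 9c = 924.75 → c = 102.75 pt.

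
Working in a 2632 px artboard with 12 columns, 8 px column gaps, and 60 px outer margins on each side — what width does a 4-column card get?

Take off 120 px of margins, leaving 2512 px.
12c + 11·8 = 2512 → 12c = 2424 → c = 202 px.
Span of 4: 4·202 + 3·8 = 808 + 24 = 832 px.

832 px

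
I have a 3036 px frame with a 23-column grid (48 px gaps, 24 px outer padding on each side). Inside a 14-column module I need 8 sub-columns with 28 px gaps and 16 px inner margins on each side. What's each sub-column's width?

196.5 px

Inside the margins: 3036 − 48 = 2988 px.
2988 − 22·48 = 1932; ÷23 gives c = 84 px.
Span of 14: 14·84 + 13·48 = 1176 + 624 = 1800 px.
Inner content = 1800 − 2·16 = 1768 px.
1768 − 7·28 = 1572; ÷8 gives d = 196.5 px.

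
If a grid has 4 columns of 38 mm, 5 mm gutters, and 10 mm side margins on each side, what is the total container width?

Container = 2·10 + 4·38 + 3·5 = 20 + 152 + 15 = 187 mm.

187 mm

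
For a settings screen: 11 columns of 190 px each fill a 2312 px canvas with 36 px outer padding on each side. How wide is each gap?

15 px

Content width = 2312 − 2·36 = 2240 px.
Columns use 2090 px, leaving 150 px across 10 gaps = 15 px each.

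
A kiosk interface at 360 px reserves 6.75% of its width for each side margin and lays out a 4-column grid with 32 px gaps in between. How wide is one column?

Each margin = 6.75% of 360 = 24.3 px; content = 360 − 2·24.3 = 311.4 px.
311.4 − 3·32 = 215.4; ÷4 gives c = 53.85 px.

53.85 px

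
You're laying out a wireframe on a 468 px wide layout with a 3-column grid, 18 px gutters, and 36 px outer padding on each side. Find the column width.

Inside the margins: 468 − 72 = 396 px.
3 columns + 2 gutters: 3c + 2·18 = 396.
3c = 396 − 36 = 360, so c = 120 px.

120 px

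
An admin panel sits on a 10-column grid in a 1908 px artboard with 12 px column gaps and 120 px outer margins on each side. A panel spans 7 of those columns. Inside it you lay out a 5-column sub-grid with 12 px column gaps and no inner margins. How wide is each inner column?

223.2 px

Take off 240 px of margins, leaving 1668 px.
10 columns + 9 column gaps: 10c + 9·12 = 1668.
10c = 1668 − 108 = 1560, so c = 156 px.
Span of 7: 7·156 + 6·12 = 1092 + 72 = 1164 px.
Subtracting 4 column gaps of 12 leaves 1116 for 5 columns, so d = 223.2 px.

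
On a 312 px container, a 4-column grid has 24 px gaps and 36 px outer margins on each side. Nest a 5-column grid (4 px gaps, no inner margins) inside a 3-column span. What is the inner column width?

31.6 px

Take off 72 px of margins, leaving 240 px.
4c + 3·24 = 240 → 4c = 168 → c = 42 px.
3 columns plus 2 gaps: 126 + 48 = 174 px.
Subtracting 4 gaps of 4 leaves 158 for 5 columns, so d = 31.6 px.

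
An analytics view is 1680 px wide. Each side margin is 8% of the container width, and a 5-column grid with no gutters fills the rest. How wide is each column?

282.24 px

1680 × (1 − 2·8%) = 1680 × 84% = 1411.2 px for the columns.
With no gutters, each column is 1411.2/5 = 282.24 px.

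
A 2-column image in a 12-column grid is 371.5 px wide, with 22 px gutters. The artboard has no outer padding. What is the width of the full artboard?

Subtracting 1 gutter of 22 leaves 349.5 for 2 columns, so c = 174.75 px.
Total width: 12·174.75 + 11·22 = 2339 px.

2339 px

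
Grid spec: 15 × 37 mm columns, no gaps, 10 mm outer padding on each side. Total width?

575 mm

Summing: 20 + 555 = 575 mm.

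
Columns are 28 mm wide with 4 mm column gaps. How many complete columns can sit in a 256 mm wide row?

8 columns

8 columns: 8·28 + 7·4 = 252 mm ≤ 256.
9 columns: 284 mm > 256. So 8.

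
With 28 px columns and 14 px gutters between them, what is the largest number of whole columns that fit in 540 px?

k columns need k·28 + (k−1)·14 = k·42 − 14.
k·42 − 14 ≤ 540 → k ≤ 554 / 42 ≈ 13.19, so k = 13.

13 columns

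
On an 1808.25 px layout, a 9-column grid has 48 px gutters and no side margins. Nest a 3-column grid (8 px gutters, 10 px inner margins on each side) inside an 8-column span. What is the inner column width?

522 px

9 columns + 8 gutters: 9c + 8·48 = 1808.25.
9c = 1808.25 − 384 = 1424.25, so c = 158.25 px.
8-column span = 8·158.25 + 7·48 = 1602 px.
Inner content = 1602 − 2·10 = 1582 px.
1582 − 2·8 = 1566; ÷3 gives d = 522 px.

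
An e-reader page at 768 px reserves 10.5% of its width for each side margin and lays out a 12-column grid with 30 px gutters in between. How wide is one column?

23.06 px

Margins: 10.5% × 768 = 80.64 px each, so content = 768 − 161.28 = 606.72 px.
12 columns + 11 gutters: 12c + 11·30 = 606.72.
12c = 606.72 − 330 = 276.72, so c = 23.06 px.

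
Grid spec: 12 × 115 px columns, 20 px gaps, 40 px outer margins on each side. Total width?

1680 px

Adding margins, columns and gutters: 80 + 1380 + 220 = 1680 px.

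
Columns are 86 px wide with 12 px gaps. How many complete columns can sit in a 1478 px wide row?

15 columns

15 columns: 15·86 + 14·12 = 1458 px ≤ 1478.
16 columns: 1556 px > 1478. So 15.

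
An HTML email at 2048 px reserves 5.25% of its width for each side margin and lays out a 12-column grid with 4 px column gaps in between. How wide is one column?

149.08 px

Margins: 5.25% × 2048 = 107.52 px each, so content = 2048 − 215.04 = 1832.96 px.
12 columns + 11 column gaps: 12c + 11·4 = 1832.96.
12c = 1832.96 − 44 = 1788.96, so c = 149.08 px.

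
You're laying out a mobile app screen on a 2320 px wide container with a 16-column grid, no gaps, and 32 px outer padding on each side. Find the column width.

Subtract both margins: 2320 − 2·32 = 2256 px.
With no gaps, each column is 2256/16 = 141 px.

141 px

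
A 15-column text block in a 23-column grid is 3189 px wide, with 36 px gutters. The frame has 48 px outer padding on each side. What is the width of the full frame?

15 columns + 14 gutters: 15c + 14·36 = 3189.
15c = 3189 − 504 = 2685, so c = 179 px.
Adding margins, columns and gutters: 96 + 4117 + 792 = 5005 px.

5005 px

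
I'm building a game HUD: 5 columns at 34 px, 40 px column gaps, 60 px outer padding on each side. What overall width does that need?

450 px

Adding margins, columns and gutters: 120 + 170 + 160 = 450 px.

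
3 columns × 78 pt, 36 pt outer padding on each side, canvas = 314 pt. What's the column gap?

Inside the margins: 314 − 72 = 242 pt.
3·78 + 2g = 242 → 2g = 8 → g = 4 pt.

4 pt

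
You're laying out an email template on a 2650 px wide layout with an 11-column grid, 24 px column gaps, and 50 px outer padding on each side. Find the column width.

210 px

Content width = 2650 − 2·50 = 2550 px.
11 columns + 10 column gaps: 11c + 10·24 = 2550.
11c = 2550 − 240 = 2310, so c = 210 px.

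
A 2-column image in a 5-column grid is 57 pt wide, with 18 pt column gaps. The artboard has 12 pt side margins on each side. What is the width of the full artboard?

193.5 pt

Subtracting 1 column gap of 18 leaves 39 for 2 columns, so c = 19.5 pt.
Artboard = 2·12 + 5·19.5 + 4·18 = 24 + 97.5 + 72 = 193.5 pt.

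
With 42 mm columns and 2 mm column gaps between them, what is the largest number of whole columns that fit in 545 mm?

12 columns: 12·42 + 11·2 = 526 mm ≤ 545.
13 columns: 570 mm > 545. So 12.

12 columns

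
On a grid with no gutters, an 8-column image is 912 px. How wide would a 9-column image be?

1026 px

With no gutters, each column is 912/8 = 114 px.
9-column span = 9·114 = 1026 px.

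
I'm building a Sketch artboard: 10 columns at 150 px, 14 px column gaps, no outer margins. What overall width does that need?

Total width: 10·150 + 9·14 = 1626 px.

1626 px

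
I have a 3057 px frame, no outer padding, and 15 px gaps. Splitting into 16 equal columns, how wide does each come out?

177 px

Subtracting 15 gaps of 15 leaves 2832 for 16 columns, so c = 177 px.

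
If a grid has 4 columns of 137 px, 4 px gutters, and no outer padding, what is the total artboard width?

Total width: 4·137 + 3·4 = 560 px.

560 px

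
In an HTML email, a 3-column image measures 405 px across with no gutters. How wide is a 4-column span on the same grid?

540 px

With no gutters, each column is 405/3 = 135 px.
4-column span = 4·135 = 540 px.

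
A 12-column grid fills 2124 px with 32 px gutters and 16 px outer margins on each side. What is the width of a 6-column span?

Take off 32 px of margins, leaving 2092 px.
Subtracting 11 gutters of 32 leaves 1740 for 12 columns, so c = 145 px.
Span of 6: 6·145 + 5·32 = 870 + 160 = 1030 px.

1030 px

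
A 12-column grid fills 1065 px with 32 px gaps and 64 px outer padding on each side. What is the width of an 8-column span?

Content width = 1065 − 2·64 = 937 px.
Subtracting 11 gaps of 32 leaves 585 for 12 columns, so c = 48.75 px.
8-column span = 8·48.75 + 7·32 = 614 px.

614 px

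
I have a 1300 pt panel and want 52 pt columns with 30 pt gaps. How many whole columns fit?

16 columns: 16·52 + 15·30 = 1282 pt ≤ 1300.
17 columns: 1364 pt > 1300. So 16.

16 columns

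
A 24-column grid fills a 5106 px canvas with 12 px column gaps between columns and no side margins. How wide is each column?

24c + 23·12 = 5106 → 24c = 4830 → c = 201.25 px.

201.25 px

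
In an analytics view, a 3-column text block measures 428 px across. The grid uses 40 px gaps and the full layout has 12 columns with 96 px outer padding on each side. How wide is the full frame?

3c + 2·40 = 428 → 3c = 348 → c = 116 px.
Adding margins, columns and gutters: 192 + 1392 + 440 = 2024 px.

2024 px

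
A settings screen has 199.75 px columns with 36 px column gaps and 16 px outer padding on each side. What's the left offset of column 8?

Before column 8: the margin + 7 columns + 7 column gaps.
Offset = 16 + 7·(199.75 + 36) = 16 + 1650.25 = 1666.25 px.

1666.25 px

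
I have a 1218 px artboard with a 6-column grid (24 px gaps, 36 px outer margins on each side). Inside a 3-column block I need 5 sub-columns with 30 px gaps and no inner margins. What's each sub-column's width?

Inside the margins: 1218 − 72 = 1146 px.
6c + 5·24 = 1146 → 6c = 1026 → c = 171 px.
Span of 3: 3·171 + 2·24 = 513 + 48 = 561 px.
561 − 4·30 = 441; ÷5 gives d = 88.2 px.

88.2 px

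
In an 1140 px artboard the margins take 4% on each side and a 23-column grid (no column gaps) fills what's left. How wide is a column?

1140 × (1 − 2·4%) = 1140 × 92% = 1048.8 px for the columns.
With no column gaps, each column is 1048.8/23 = 45.6 px.

45.6 px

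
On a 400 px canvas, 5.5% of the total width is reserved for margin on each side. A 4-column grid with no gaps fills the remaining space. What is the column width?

89 px

Margins: 5.5% × 400 = 22 px each, so content = 400 − 44 = 356 px.
356 / 4 = 89 px per column.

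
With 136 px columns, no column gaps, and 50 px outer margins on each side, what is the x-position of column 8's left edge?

Each column+gutter stride is 136 px; 7 of them past the 50 px margin is 50 + 952 = 1002 px.

1002 px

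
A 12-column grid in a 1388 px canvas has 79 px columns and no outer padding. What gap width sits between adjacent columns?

12 columns take 12·79 = 948 px; remaining 440 splits into 11 gaps.
g = 440 / 11 = 40 px.

40 px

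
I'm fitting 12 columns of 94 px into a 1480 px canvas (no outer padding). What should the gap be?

12 columns take 12·94 = 1128 px; remaining 352 splits into 11 gaps.
g = 352 / 11 = 32 px.

32 px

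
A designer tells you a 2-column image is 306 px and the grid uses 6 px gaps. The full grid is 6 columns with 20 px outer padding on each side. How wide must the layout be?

970 px

306 − 1·6 = 300; ÷2 gives c = 150 px.
Adding margins, columns and gutters: 40 + 900 + 30 = 970 px.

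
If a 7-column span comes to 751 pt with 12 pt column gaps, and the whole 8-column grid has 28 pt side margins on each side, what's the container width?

916 pt

Subtracting 6 column gaps of 12 leaves 679 for 7 columns, so c = 97 pt.
Total width: 2·28 + 8·97 + 7·12 = 916 pt.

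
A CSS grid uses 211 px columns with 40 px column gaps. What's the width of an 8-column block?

1968 px

Span of 8: 8·211 + 7·40 = 1688 + 280 = 1968 px.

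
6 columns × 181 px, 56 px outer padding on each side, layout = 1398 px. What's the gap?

Inside the margins: 1398 − 112 = 1286 px.
Columns use 1086 px, leaving 200 px across 5 gaps = 40 px each.

40 px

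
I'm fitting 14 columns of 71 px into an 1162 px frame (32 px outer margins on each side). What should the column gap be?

Content width = 1162 − 2·32 = 1098 px.
Columns use 994 px, leaving 104 px across 13 column gaps = 8 px each.

8 px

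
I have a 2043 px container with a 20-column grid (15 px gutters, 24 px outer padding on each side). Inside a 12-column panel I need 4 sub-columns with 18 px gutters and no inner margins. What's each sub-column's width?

Subtract both margins: 2043 − 2·24 = 1995 px.
20c + 19·15 = 1995 → 20c = 1710 → c = 85.5 px.
12-column span = 12·85.5 + 11·15 = 1191 px.
Subtracting 3 gutters of 18 leaves 1137 for 4 columns, so d = 284.25 px.

284.25 px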